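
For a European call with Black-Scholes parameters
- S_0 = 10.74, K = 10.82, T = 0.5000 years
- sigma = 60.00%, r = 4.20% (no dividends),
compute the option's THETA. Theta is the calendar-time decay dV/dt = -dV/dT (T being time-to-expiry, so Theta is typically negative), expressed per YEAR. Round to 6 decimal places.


d1 = 0.2441376098; d2 = -0.1801264589
phi(d1) = 0.3872285780; exp(-qT) = 1.0000000000; exp(-rT) = 0.9792189646
Theta = -S*exp(-qT)*phi(d1)*sigma/(2*sqrt(T)) - r*K*exp(-rT)*N(d2) + q*S*exp(-qT)*N(d1)
N(d1) = 0.5964378774; N(d2) = 0.4285266456; sqrt(T) = 0.7071067812
Term 1 = -10.7400 * 1.0000000000 * 0.3872285780 * 0.6000 / (2 * 0.7071067812) = -1.7644442275
Term 2 = -0.0420 * 10.8200 * 0.9792189646 * 0.4285266456 = -0.1906927573
Term 3 = 0 (no dividend yield, q = 0)
Theta = -1.7644442275 + (-0.1906927573) + (0.0000000000) = -1.955137

Answer: Theta = -1.955137


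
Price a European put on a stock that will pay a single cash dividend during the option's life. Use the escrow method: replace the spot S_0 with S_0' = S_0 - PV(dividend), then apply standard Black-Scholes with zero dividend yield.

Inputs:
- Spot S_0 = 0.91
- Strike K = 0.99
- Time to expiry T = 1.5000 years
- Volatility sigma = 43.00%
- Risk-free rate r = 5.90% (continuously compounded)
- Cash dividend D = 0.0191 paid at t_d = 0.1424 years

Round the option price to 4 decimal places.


PV(D) = D * exp(-r * t_d) = 0.0191 * 0.99163359 = 0.01894020
S_0' = S_0 - PV(D) = 0.9100 - 0.01894020 = 0.89105980
d1 = (ln(S_0'/K) + (r + sigma^2/2)*T) / (sigma*sqrt(T)) = 0.23143234
d2 = d1 - sigma*sqrt(T) = -0.29520795
exp(-rT) = 0.91530311
N(-d1) = 0.40848947; N(-d2) = 0.61608249
P = K * exp(-rT) * N(-d2) - S_0' * N(-d1) = 0.9900 * 0.91530311 * 0.61608249 - 0.89105980 * 0.40848947 = 0.1943

Answer: Price = 0.1943


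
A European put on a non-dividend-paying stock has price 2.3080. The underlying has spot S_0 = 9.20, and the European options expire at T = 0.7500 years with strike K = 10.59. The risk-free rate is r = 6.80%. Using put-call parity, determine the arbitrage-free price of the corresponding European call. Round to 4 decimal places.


Put-call parity: C - P = S_0 * exp(-qT) - K * exp(-rT).
S_0 * exp(-qT) = 9.2000 * 1.00000000 = 9.20000000
K * exp(-rT) = 10.5900 * 0.95027867 = 10.06345112
C = P + S*exp(-qT) - K*exp(-rT)
C = 2.3080 + 9.20000000 - 10.06345112 = 1.4445

Answer: Call price = 1.4445


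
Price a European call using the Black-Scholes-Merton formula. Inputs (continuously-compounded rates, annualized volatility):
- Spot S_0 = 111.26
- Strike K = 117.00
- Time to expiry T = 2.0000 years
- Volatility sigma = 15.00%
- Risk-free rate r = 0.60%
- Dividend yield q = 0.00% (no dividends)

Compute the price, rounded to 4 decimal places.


Answer: Price = 7.5646

Derivation:
d1 = (ln(S/K) + (r - q + 0.5*sigma^2) * T) / (sigma * sqrt(T)) = -0.07450138
d2 = d1 - sigma * sqrt(T) = -0.28663342
exp(-rT) = 0.98807171; exp(-qT) = 1.00000000
C = S_0 * exp(-qT) * N(d1) - K * exp(-rT) * N(d2)
N(d1) = 0.47030572; N(d2) = 0.38719651
C = 111.2600 * 1.00000000 * 0.47030572 - 117.0000 * 0.98807171 * 0.38719651 = 7.5646


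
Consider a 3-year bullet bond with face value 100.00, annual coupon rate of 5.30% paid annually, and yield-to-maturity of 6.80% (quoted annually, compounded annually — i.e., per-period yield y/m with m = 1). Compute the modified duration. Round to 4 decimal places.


Coupon per period c = face * coupon_rate / m = 5.300000
Periods per year m = 1; per-period yield y/m = 0.068000
Number of cashflows N = 3
Cashflows (t years, CF_t, discount factor 1/(1+y/m)^(m*t), PV):
  t = 1.0000: CF_t = 5.300000, DF = 0.936330, PV = 4.962547
  t = 2.0000: CF_t = 5.300000, DF = 0.876713, PV = 4.646579
  t = 3.0000: CF_t = 105.300000, DF = 0.820892, PV = 86.439971
Price P = sum_t PV_t = 96.049097
First compute Macaulay numerator sum_t t * PV_t:
  t * PV_t at t = 1.0000: 4.962547
  t * PV_t at t = 2.0000: 9.293159
  t * PV_t at t = 3.0000: 259.319913
Macaulay duration D = 273.575619 / 96.049097 = 2.848289
Modified duration = D / (1 + y/m) = 2.848289 / (1 + 0.068000) = 2.666938

Answer: Modified duration = 2.6669


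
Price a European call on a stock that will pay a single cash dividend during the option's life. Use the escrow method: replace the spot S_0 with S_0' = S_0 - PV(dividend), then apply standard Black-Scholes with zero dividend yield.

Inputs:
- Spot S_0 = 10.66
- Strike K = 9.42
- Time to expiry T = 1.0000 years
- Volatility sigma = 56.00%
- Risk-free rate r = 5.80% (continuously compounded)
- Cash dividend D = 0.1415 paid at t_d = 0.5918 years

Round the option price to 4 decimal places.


Answer: Price = 3.0512

Derivation:
PV(D) = D * exp(-r * t_d) = 0.1415 * 0.96625800 = 0.13672551
S_0' = S_0 - PV(D) = 10.6600 - 0.13672551 = 10.52327449
d1 = (ln(S_0'/K) + (r + sigma^2/2)*T) / (sigma*sqrt(T)) = 0.58134702
d2 = d1 - sigma*sqrt(T) = 0.02134702
exp(-rT) = 0.94364995
N(d1) = 0.71949670; N(d2) = 0.50851558
C = S_0' * N(d1) - K * exp(-rT) * N(d2) = 10.52327449 * 0.71949670 - 9.4200 * 0.94364995 * 0.50851558 = 3.0512


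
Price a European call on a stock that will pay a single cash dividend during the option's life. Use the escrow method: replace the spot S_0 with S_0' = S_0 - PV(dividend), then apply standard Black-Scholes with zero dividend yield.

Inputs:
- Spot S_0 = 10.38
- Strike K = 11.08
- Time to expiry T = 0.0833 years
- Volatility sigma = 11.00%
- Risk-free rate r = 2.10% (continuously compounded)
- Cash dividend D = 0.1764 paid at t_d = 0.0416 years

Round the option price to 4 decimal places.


PV(D) = D * exp(-r * t_d) = 0.1764 * 0.99912678 = 0.17624596
S_0' = S_0 - PV(D) = 10.3800 - 0.17624596 = 10.20375404
d1 = (ln(S_0'/K) + (r + sigma^2/2)*T) / (sigma*sqrt(T)) = -2.52403111
d2 = d1 - sigma*sqrt(T) = -2.55577903
exp(-rT) = 0.99825223
N(d1) = 0.00580088; N(d2) = 0.00529752
C = S_0' * N(d1) - K * exp(-rT) * N(d2) = 10.20375404 * 0.00580088 - 11.0800 * 0.99825223 * 0.00529752 = 0.0006

Answer: Price = 0.0006


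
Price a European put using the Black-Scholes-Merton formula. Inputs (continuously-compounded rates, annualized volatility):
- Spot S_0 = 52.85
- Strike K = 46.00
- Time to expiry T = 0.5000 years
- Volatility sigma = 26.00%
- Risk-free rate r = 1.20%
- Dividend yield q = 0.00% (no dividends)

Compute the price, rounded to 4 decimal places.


d1 = (ln(S/K) + (r - q + 0.5*sigma^2) * T) / (sigma * sqrt(T)) = 0.87962080
d2 = d1 - sigma * sqrt(T) = 0.69577303
exp(-rT) = 0.99401796; exp(-qT) = 1.00000000
P = K * exp(-rT) * N(-d2) - S_0 * exp(-qT) * N(-d1)
N(-d1) = 0.18953238; N(-d2) = 0.24328549
P = 46.0000 * 0.99401796 * 0.24328549 - 52.8500 * 1.00000000 * 0.18953238 = 1.1074

Answer: Price = 1.1074


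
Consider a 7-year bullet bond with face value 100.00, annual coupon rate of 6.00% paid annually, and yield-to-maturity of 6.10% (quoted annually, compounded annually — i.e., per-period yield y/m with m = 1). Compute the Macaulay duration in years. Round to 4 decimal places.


Answer: Macaulay duration = 5.9139 years

Derivation:
Coupon per period c = face * coupon_rate / m = 6.000000
Periods per year m = 1; per-period yield y/m = 0.061000
Number of cashflows N = 7
Cashflows (t years, CF_t, discount factor 1/(1+y/m)^(m*t), PV):
  t = 1.0000: CF_t = 6.000000, DF = 0.942507, PV = 5.655042
  t = 2.0000: CF_t = 6.000000, DF = 0.888320, PV = 5.329917
  t = 3.0000: CF_t = 6.000000, DF = 0.837247, PV = 5.023485
  t = 4.0000: CF_t = 6.000000, DF = 0.789112, PV = 4.734670
  t = 5.0000: CF_t = 6.000000, DF = 0.743743, PV = 4.462460
  t = 6.0000: CF_t = 6.000000, DF = 0.700983, PV = 4.205900
  t = 7.0000: CF_t = 106.000000, DF = 0.660682, PV = 70.032266
Price P = sum_t PV_t = 99.443741
Macaulay numerator sum_t t * PV_t:
  t * PV_t at t = 1.0000: 5.655042
  t * PV_t at t = 2.0000: 10.659835
  t * PV_t at t = 3.0000: 15.070455
  t * PV_t at t = 4.0000: 18.938680
  t * PV_t at t = 5.0000: 22.312300
  t * PV_t at t = 6.0000: 25.235400
  t * PV_t at t = 7.0000: 490.225861
Macaulay duration D = (sum_t t * PV_t) / P = 588.097573 / 99.443741 = 5.913872


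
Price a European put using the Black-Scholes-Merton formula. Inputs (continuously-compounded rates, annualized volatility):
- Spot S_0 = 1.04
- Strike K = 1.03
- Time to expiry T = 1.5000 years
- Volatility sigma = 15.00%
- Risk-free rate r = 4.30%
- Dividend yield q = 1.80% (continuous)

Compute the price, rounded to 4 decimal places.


Answer: Price = 0.0514

Derivation:
d1 = (ln(S/K) + (r - q + 0.5*sigma^2) * T) / (sigma * sqrt(T)) = 0.34857279
d2 = d1 - sigma * sqrt(T) = 0.16486106
exp(-rT) = 0.93753611; exp(-qT) = 0.97336124
P = K * exp(-rT) * N(-d2) - S_0 * exp(-qT) * N(-d1)
N(-d1) = 0.36370503; N(-d2) = 0.43452667
P = 1.0300 * 0.93753611 * 0.43452667 - 1.0400 * 0.97336124 * 0.36370503 = 0.0514


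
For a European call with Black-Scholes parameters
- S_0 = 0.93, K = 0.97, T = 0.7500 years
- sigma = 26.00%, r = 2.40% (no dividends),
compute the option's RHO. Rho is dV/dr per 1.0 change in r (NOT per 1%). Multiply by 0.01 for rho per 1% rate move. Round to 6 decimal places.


Answer: Rho = 0.295145

Derivation:
d1 = 0.0055004367; d2 = -0.2196661683
phi(d1) = 0.3989362455; exp(-qT) = 1.0000000000; exp(-rT) = 0.9821610324
N(d2) = 0.4130655774
Rho = K*T*exp(-rT)*N(d2) = 0.9700 * 0.7500 * 0.9821610324 * 0.4130655774 = 0.295145


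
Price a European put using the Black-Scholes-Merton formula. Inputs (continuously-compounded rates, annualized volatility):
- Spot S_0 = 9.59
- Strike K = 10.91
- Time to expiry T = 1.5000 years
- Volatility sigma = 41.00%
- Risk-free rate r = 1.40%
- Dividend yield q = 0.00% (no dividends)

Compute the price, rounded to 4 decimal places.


Answer: Price = 2.6014

Derivation:
d1 = (ln(S/K) + (r - q + 0.5*sigma^2) * T) / (sigma * sqrt(T)) = 0.03607738
d2 = d1 - sigma * sqrt(T) = -0.46606802
exp(-rT) = 0.97921896; exp(-qT) = 1.00000000
P = K * exp(-rT) * N(-d2) - S_0 * exp(-qT) * N(-d1)
N(-d1) = 0.48561033; N(-d2) = 0.67941659
P = 10.9100 * 0.97921896 * 0.67941659 - 9.5900 * 1.00000000 * 0.48561033 = 2.6014


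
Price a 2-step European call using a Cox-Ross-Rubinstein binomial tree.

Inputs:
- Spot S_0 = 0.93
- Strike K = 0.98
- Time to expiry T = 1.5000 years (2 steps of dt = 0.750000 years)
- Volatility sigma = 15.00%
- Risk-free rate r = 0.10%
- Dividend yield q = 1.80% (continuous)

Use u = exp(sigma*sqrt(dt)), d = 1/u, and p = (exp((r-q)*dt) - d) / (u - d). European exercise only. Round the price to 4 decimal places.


dt = T/N = 0.750000
u = exp(sigma*sqrt(dt)) = 1.138719; d = 1/u = 0.878180
p = (exp((r-q)*dt) - d) / (u - d) = 0.418943
Discount per step: exp(-r*dt) = 0.999250
Stock lattice S(k, i) with i counting down-moves:
  k=0: S(0,0) = 0.9300
  k=1: S(1,0) = 1.0590; S(1,1) = 0.8167
  k=2: S(2,0) = 1.2059; S(2,1) = 0.9300; S(2,2) = 0.7172
Terminal payoffs V(N, i) = max(S_T - K, 0):
  V(2,0) = 0.225913; V(2,1) = 0.000000; V(2,2) = 0.000000
Backward induction: V(k, i) = exp(-r*dt) * [p * V(k+1, i) + (1-p) * V(k+1, i+1)].
  V(1,0) = exp(-r*dt) * [p*0.225913 + (1-p)*0.000000] = 0.094574
  V(1,1) = exp(-r*dt) * [p*0.000000 + (1-p)*0.000000] = 0.000000
  V(0,0) = exp(-r*dt) * [p*0.094574 + (1-p)*0.000000] = 0.039591

Answer: Price = V(0,0) = 0.0396


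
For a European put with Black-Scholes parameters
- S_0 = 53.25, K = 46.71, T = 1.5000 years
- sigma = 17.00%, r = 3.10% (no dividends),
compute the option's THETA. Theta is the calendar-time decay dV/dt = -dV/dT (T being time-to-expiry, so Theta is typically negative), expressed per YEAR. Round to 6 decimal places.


Answer: Theta = -0.619010

Derivation:
d1 = 0.9568116628; d2 = 0.7486050347
phi(d1) = 0.2524144720; exp(-qT) = 1.0000000000; exp(-rT) = 0.9545645606
Theta = -S*exp(-qT)*phi(d1)*sigma/(2*sqrt(T)) + r*K*exp(-rT)*N(-d2) - q*S*exp(-qT)*N(-d1)
N(-d1) = 0.1693311623; N(-d2) = 0.2270476483; sqrt(T) = 1.2247448714
Term 1 = -53.2500 * 1.0000000000 * 0.2524144720 * 0.1700 / (2 * 1.2247448714) = -0.9328399984
Term 2 = 0.0310 * 46.7100 * 0.9545645606 * 0.2270476483 = 0.3138295801
Term 3 = 0 (no dividend yield, q = 0)
Theta = -0.9328399984 + (0.3138295801) + (0.0000000000) = -0.619010


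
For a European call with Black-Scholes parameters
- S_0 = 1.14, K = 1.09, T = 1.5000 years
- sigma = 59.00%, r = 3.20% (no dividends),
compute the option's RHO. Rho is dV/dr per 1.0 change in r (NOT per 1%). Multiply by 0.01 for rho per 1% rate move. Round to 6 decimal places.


d1 = 0.4897949401; d2 = -0.2328045340
phi(d1) = 0.3538479157; exp(-qT) = 1.0000000000; exp(-rT) = 0.9531337871
N(d2) = 0.4079565960
Rho = K*T*exp(-rT)*N(d2) = 1.0900 * 1.5000 * 0.9531337871 * 0.4079565960 = 0.635749

Answer: Rho = 0.635749


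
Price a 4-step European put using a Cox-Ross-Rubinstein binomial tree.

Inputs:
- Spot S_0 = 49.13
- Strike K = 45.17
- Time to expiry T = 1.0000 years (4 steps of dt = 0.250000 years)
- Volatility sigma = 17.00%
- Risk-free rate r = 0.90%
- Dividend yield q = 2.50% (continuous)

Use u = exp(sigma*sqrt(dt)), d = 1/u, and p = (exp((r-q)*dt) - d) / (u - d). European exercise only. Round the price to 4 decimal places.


dt = T/N = 0.250000
u = exp(sigma*sqrt(dt)) = 1.088717; d = 1/u = 0.918512
p = (exp((r-q)*dt) - d) / (u - d) = 0.455309
Discount per step: exp(-r*dt) = 0.997753
Stock lattice S(k, i) with i counting down-moves:
  k=0: S(0,0) = 49.1300
  k=1: S(1,0) = 53.4887; S(1,1) = 45.1265
  k=2: S(2,0) = 58.2340; S(2,1) = 49.1300; S(2,2) = 41.4493
  k=3: S(3,0) = 63.4004; S(3,1) = 53.4887; S(3,2) = 45.1265; S(3,3) = 38.0716
  k=4: S(4,0) = 69.0251; S(4,1) = 58.2340; S(4,2) = 49.1300; S(4,3) = 41.4493; S(4,4) = 34.9693
Terminal payoffs V(N, i) = max(K - S_T, 0):
  V(4,0) = 0.000000; V(4,1) = 0.000000; V(4,2) = 0.000000; V(4,3) = 3.720748; V(4,4) = 10.200724
Backward induction: V(k, i) = exp(-r*dt) * [p * V(k+1, i) + (1-p) * V(k+1, i+1)].
  V(3,0) = exp(-r*dt) * [p*0.000000 + (1-p)*0.000000] = 0.000000
  V(3,1) = exp(-r*dt) * [p*0.000000 + (1-p)*0.000000] = 0.000000
  V(3,2) = exp(-r*dt) * [p*0.000000 + (1-p)*3.720748] = 2.022104
  V(3,3) = exp(-r*dt) * [p*3.720748 + (1-p)*10.200724] = 7.234040
  V(2,0) = exp(-r*dt) * [p*0.000000 + (1-p)*0.000000] = 0.000000
  V(2,1) = exp(-r*dt) * [p*0.000000 + (1-p)*2.022104] = 1.098947
  V(2,2) = exp(-r*dt) * [p*2.022104 + (1-p)*7.234040] = 4.850076
  V(1,0) = exp(-r*dt) * [p*0.000000 + (1-p)*1.098947] = 0.597242
  V(1,1) = exp(-r*dt) * [p*1.098947 + (1-p)*4.850076] = 3.135093
  V(0,0) = exp(-r*dt) * [p*0.597242 + (1-p)*3.135093] = 1.975138

Answer: Price = V(0,0) = 1.9751


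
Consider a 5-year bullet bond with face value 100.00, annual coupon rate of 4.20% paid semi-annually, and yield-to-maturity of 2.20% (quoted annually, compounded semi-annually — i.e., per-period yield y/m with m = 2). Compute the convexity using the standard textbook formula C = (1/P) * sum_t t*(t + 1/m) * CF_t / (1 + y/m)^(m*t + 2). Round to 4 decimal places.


Coupon per period c = face * coupon_rate / m = 2.100000
Periods per year m = 2; per-period yield y/m = 0.011000
Number of cashflows N = 10
Cashflows (t years, CF_t, discount factor 1/(1+y/m)^(m*t), PV):
  t = 0.5000: CF_t = 2.100000, DF = 0.989120, PV = 2.077151
  t = 1.0000: CF_t = 2.100000, DF = 0.978358, PV = 2.054551
  t = 1.5000: CF_t = 2.100000, DF = 0.967713, PV = 2.032197
  t = 2.0000: CF_t = 2.100000, DF = 0.957184, PV = 2.010086
  t = 2.5000: CF_t = 2.100000, DF = 0.946769, PV = 1.988216
  t = 3.0000: CF_t = 2.100000, DF = 0.936468, PV = 1.966583
  t = 3.5000: CF_t = 2.100000, DF = 0.926279, PV = 1.945186
  t = 4.0000: CF_t = 2.100000, DF = 0.916201, PV = 1.924022
  t = 4.5000: CF_t = 2.100000, DF = 0.906232, PV = 1.903088
  t = 5.0000: CF_t = 102.100000, DF = 0.896372, PV = 91.519615
Price P = sum_t PV_t = 109.420697
Convexity numerator sum_t t*(t + 1/m) * CF_t / (1+y/m)^(m*t + 2):
  t = 0.5000: term = 1.016099
  t = 1.0000: term = 3.015129
  t = 1.5000: term = 5.964647
  t = 2.0000: term = 9.832917
  t = 2.5000: term = 14.588897
  t = 3.0000: term = 20.202232
  t = 3.5000: term = 26.643233
  t = 4.0000: term = 33.882874
  t = 4.5000: term = 41.892772
  t = 5.0000: term = 2462.320432
Convexity = (1/P) * sum = 2619.359233 / 109.420697 = 23.938426

Answer: Convexity = 23.9384


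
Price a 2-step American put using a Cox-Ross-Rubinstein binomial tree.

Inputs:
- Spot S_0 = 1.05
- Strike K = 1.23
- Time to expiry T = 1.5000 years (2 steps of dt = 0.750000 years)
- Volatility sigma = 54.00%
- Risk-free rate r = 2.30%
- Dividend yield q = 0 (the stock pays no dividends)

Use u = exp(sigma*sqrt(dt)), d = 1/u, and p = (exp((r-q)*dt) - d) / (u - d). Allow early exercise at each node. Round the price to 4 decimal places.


dt = T/N = 0.750000
u = exp(sigma*sqrt(dt)) = 1.596245; d = 1/u = 0.626470
p = (exp((r-q)*dt) - d) / (u - d) = 0.403114
Discount per step: exp(-r*dt) = 0.982898
Stock lattice S(k, i) with i counting down-moves:
  k=0: S(0,0) = 1.0500
  k=1: S(1,0) = 1.6761; S(1,1) = 0.6578
  k=2: S(2,0) = 2.6754; S(2,1) = 1.0500; S(2,2) = 0.4121
Terminal payoffs V(N, i) = max(K - S_T, 0):
  V(2,0) = 0.000000; V(2,1) = 0.180000; V(2,2) = 0.817912
Backward induction: V(k, i) = exp(-r*dt) * [p * V(k+1, i) + (1-p) * V(k+1, i+1)]; then take max(V_cont, immediate exercise) for American.
  V(1,0) = exp(-r*dt) * [p*0.000000 + (1-p)*0.180000] = 0.105602; exercise = 0.000000; V(1,0) = max -> 0.105602
  V(1,1) = exp(-r*dt) * [p*0.180000 + (1-p)*0.817912] = 0.551171; exercise = 0.572206; V(1,1) = max -> 0.572206
  V(0,0) = exp(-r*dt) * [p*0.105602 + (1-p)*0.572206] = 0.377543; exercise = 0.180000; V(0,0) = max -> 0.377543

Answer: Price = V(0,0) = 0.3775


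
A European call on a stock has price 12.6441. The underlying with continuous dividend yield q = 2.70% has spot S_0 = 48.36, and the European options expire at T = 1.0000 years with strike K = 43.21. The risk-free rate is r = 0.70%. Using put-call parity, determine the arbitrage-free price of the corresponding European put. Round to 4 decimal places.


Put-call parity: C - P = S_0 * exp(-qT) - K * exp(-rT).
S_0 * exp(-qT) = 48.3600 * 0.97336124 = 47.07174964
K * exp(-rT) = 43.2100 * 0.99302444 = 42.90858618
P = C - S*exp(-qT) + K*exp(-rT)
P = 12.6441 - 47.07174964 + 42.90858618 = 8.4809

Answer: Put price = 8.4809


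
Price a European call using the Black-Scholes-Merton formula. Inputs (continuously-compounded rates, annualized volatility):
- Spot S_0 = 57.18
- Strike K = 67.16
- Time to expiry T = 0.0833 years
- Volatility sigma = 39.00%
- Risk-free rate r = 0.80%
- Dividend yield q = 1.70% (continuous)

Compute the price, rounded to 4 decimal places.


Answer: Price = 0.2357

Derivation:
d1 = (ln(S/K) + (r - q + 0.5*sigma^2) * T) / (sigma * sqrt(T)) = -1.37959576
d2 = d1 - sigma * sqrt(T) = -1.49215655
exp(-rT) = 0.99933382; exp(-qT) = 0.99858490
C = S_0 * exp(-qT) * N(d1) - K * exp(-rT) * N(d2)
N(d1) = 0.08385557; N(d2) = 0.06782906
C = 57.1800 * 0.99858490 * 0.08385557 - 67.1600 * 0.99933382 * 0.06782906 = 0.2357


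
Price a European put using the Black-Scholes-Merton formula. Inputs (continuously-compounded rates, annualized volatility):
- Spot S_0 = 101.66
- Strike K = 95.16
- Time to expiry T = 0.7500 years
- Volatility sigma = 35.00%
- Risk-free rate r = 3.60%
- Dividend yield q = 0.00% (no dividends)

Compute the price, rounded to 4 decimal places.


Answer: Price = 7.7272

Derivation:
d1 = (ln(S/K) + (r - q + 0.5*sigma^2) * T) / (sigma * sqrt(T)) = 0.45861976
d2 = d1 - sigma * sqrt(T) = 0.15551087
exp(-rT) = 0.97336124; exp(-qT) = 1.00000000
P = K * exp(-rT) * N(-d2) - S_0 * exp(-qT) * N(-d1)
N(-d1) = 0.32325362; N(-d2) = 0.43820929
P = 95.1600 * 0.97336124 * 0.43820929 - 101.6600 * 1.00000000 * 0.32325362 = 7.7272


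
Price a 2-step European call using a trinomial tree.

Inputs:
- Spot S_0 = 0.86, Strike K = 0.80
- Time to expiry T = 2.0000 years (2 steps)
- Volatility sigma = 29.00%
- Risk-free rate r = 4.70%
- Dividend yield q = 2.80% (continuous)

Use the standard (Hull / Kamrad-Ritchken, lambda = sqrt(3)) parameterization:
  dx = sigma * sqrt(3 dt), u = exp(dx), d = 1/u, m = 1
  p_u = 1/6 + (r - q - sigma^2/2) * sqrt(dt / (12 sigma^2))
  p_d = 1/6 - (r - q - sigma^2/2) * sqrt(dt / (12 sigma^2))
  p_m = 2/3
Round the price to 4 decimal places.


Answer: Price = V(0,0) = 0.1647

Derivation:
dt = T/N = 1.000000; dx = sigma*sqrt(3*dt) = 0.502295
u = exp(dx) = 1.652509; d = 1/u = 0.605140
p_u = 0.143722, p_m = 0.666667, p_d = 0.189611
Discount per step: exp(-r*dt) = 0.954087
Stock lattice S(k, j) with j the centered position index:
  k=0: S(0,+0) = 0.8600
  k=1: S(1,-1) = 0.5204; S(1,+0) = 0.8600; S(1,+1) = 1.4212
  k=2: S(2,-2) = 0.3149; S(2,-1) = 0.5204; S(2,+0) = 0.8600; S(2,+1) = 1.4212; S(2,+2) = 2.3485
Terminal payoffs V(N, j) = max(S_T - K, 0):
  V(2,-2) = 0.000000; V(2,-1) = 0.000000; V(2,+0) = 0.060000; V(2,+1) = 0.621158; V(2,+2) = 1.548476
Backward induction: V(k, j) = exp(-r*dt) * [p_u * V(k+1, j+1) + p_m * V(k+1, j) + p_d * V(k+1, j-1)]
  V(1,-1) = exp(-r*dt) * [p_u*0.060000 + p_m*0.000000 + p_d*0.000000] = 0.008227
  V(1,+0) = exp(-r*dt) * [p_u*0.621158 + p_m*0.060000 + p_d*0.000000] = 0.123339
  V(1,+1) = exp(-r*dt) * [p_u*1.548476 + p_m*0.621158 + p_d*0.060000] = 0.618279
  V(0,+0) = exp(-r*dt) * [p_u*0.618279 + p_m*0.123339 + p_d*0.008227] = 0.164719


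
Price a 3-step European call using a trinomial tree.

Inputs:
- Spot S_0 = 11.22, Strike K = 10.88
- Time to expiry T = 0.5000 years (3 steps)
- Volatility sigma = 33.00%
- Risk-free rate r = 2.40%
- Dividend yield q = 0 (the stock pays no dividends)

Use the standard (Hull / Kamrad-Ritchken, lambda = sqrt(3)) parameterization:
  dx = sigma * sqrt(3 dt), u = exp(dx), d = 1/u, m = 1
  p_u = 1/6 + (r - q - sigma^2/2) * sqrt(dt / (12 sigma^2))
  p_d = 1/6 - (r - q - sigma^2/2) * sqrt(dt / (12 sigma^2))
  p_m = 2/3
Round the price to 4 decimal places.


Answer: Price = V(0,0) = 1.2338

Derivation:
dt = T/N = 0.166667; dx = sigma*sqrt(3*dt) = 0.233345
u = exp(dx) = 1.262817; d = 1/u = 0.791880
p_u = 0.155792, p_m = 0.666667, p_d = 0.177541
Discount per step: exp(-r*dt) = 0.996008
Stock lattice S(k, j) with j the centered position index:
  k=0: S(0,+0) = 11.2200
  k=1: S(1,-1) = 8.8849; S(1,+0) = 11.2200; S(1,+1) = 14.1688
  k=2: S(2,-2) = 7.0358; S(2,-1) = 8.8849; S(2,+0) = 11.2200; S(2,+1) = 14.1688; S(2,+2) = 17.8926
  k=3: S(3,-3) = 5.5715; S(3,-2) = 7.0358; S(3,-1) = 8.8849; S(3,+0) = 11.2200; S(3,+1) = 14.1688; S(3,+2) = 17.8926; S(3,+3) = 22.5951
Terminal payoffs V(N, j) = max(S_T - K, 0):
  V(3,-3) = 0.000000; V(3,-2) = 0.000000; V(3,-1) = 0.000000; V(3,+0) = 0.340000; V(3,+1) = 3.288811; V(3,+2) = 7.012621; V(3,+3) = 11.715112
Backward induction: V(k, j) = exp(-r*dt) * [p_u * V(k+1, j+1) + p_m * V(k+1, j) + p_d * V(k+1, j-1)]
  V(2,-2) = exp(-r*dt) * [p_u*0.000000 + p_m*0.000000 + p_d*0.000000] = 0.000000
  V(2,-1) = exp(-r*dt) * [p_u*0.340000 + p_m*0.000000 + p_d*0.000000] = 0.052758
  V(2,+0) = exp(-r*dt) * [p_u*3.288811 + p_m*0.340000 + p_d*0.000000] = 0.736088
  V(2,+1) = exp(-r*dt) * [p_u*7.012621 + p_m*3.288811 + p_d*0.340000] = 3.332061
  V(2,+2) = exp(-r*dt) * [p_u*11.715112 + p_m*7.012621 + p_d*3.288811] = 7.055823
  V(1,-1) = exp(-r*dt) * [p_u*0.736088 + p_m*0.052758 + p_d*0.000000] = 0.149250
  V(1,+0) = exp(-r*dt) * [p_u*3.332061 + p_m*0.736088 + p_d*0.052758] = 1.015132
  V(1,+1) = exp(-r*dt) * [p_u*7.055823 + p_m*3.332061 + p_d*0.736088] = 3.437525
  V(0,+0) = exp(-r*dt) * [p_u*3.437525 + p_m*1.015132 + p_d*0.149250] = 1.233847


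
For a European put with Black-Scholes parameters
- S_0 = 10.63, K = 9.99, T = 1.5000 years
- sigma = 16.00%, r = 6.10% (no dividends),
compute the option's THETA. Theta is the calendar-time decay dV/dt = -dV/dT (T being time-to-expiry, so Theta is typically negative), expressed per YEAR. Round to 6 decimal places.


Answer: Theta = -0.050748

Derivation:
d1 = 0.8817938522; d2 = 0.6858346728
phi(d1) = 0.2704362909; exp(-qT) = 1.0000000000; exp(-rT) = 0.9125613162
Theta = -S*exp(-qT)*phi(d1)*sigma/(2*sqrt(T)) + r*K*exp(-rT)*N(-d2) - q*S*exp(-qT)*N(-d1)
N(-d1) = 0.1889441484; N(-d2) = 0.2464086845; sqrt(T) = 1.2247448714
Term 1 = -10.6300 * 1.0000000000 * 0.2704362909 * 0.1600 / (2 * 1.2247448714) = -0.1877770850
Term 2 = 0.0610 * 9.9900 * 0.9125613162 * 0.2464086845 = 0.1370292840
Term 3 = 0 (no dividend yield, q = 0)
Theta = -0.1877770850 + (0.1370292840) + (0.0000000000) = -0.050748


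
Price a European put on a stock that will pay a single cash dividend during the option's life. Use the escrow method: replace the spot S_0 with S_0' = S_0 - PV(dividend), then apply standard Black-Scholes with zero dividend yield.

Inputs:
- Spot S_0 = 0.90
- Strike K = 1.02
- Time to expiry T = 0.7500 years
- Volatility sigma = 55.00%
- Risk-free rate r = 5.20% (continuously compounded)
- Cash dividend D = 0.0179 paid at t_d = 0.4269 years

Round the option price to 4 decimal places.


Answer: Price = 0.2289

Derivation:
PV(D) = D * exp(-r * t_d) = 0.0179 * 0.97804578 = 0.01750702
S_0' = S_0 - PV(D) = 0.9000 - 0.01750702 = 0.88249298
d1 = (ln(S_0'/K) + (r + sigma^2/2)*T) / (sigma*sqrt(T)) = 0.01601975
d2 = d1 - sigma*sqrt(T) = -0.46029423
exp(-rT) = 0.96175071
N(-d1) = 0.49360932; N(-d2) = 0.67734748
P = K * exp(-rT) * N(-d2) - S_0' * N(-d1) = 1.0200 * 0.96175071 * 0.67734748 - 0.88249298 * 0.49360932 = 0.2289


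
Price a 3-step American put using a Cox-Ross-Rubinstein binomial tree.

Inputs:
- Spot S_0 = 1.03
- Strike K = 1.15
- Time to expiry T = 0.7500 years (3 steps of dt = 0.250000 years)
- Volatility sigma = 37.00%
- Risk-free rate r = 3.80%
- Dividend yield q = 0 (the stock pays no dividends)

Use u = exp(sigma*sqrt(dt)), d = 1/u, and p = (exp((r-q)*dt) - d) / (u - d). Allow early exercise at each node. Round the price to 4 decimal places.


dt = T/N = 0.250000
u = exp(sigma*sqrt(dt)) = 1.203218; d = 1/u = 0.831104
p = (exp((r-q)*dt) - d) / (u - d) = 0.479533
Discount per step: exp(-r*dt) = 0.990545
Stock lattice S(k, i) with i counting down-moves:
  k=0: S(0,0) = 1.0300
  k=1: S(1,0) = 1.2393; S(1,1) = 0.8560
  k=2: S(2,0) = 1.4912; S(2,1) = 1.0300; S(2,2) = 0.7115
  k=3: S(3,0) = 1.7942; S(3,1) = 1.2393; S(3,2) = 0.8560; S(3,3) = 0.5913
Terminal payoffs V(N, i) = max(K - S_T, 0):
  V(3,0) = 0.000000; V(3,1) = 0.000000; V(3,2) = 0.293963; V(3,3) = 0.558706
Backward induction: V(k, i) = exp(-r*dt) * [p * V(k+1, i) + (1-p) * V(k+1, i+1)]; then take max(V_cont, immediate exercise) for American.
  V(2,0) = exp(-r*dt) * [p*0.000000 + (1-p)*0.000000] = 0.000000; exercise = 0.000000; V(2,0) = max -> 0.000000
  V(2,1) = exp(-r*dt) * [p*0.000000 + (1-p)*0.293963] = 0.151551; exercise = 0.120000; V(2,1) = max -> 0.151551
  V(2,2) = exp(-r*dt) * [p*0.293963 + (1-p)*0.558706] = 0.427670; exercise = 0.438544; V(2,2) = max -> 0.438544
  V(1,0) = exp(-r*dt) * [p*0.000000 + (1-p)*0.151551] = 0.078132; exercise = 0.000000; V(1,0) = max -> 0.078132
  V(1,1) = exp(-r*dt) * [p*0.151551 + (1-p)*0.438544] = 0.298076; exercise = 0.293963; V(1,1) = max -> 0.298076
  V(0,0) = exp(-r*dt) * [p*0.078132 + (1-p)*0.298076] = 0.190784; exercise = 0.120000; V(0,0) = max -> 0.190784

Answer: Price = V(0,0) = 0.1908


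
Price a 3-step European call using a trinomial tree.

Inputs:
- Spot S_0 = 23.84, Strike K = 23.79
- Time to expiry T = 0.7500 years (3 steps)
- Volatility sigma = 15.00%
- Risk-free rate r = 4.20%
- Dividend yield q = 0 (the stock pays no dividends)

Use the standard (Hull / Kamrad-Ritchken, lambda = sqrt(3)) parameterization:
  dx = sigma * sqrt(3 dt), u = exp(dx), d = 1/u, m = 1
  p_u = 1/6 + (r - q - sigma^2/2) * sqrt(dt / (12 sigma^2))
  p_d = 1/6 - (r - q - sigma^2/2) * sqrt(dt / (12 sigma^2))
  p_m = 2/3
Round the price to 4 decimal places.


dt = T/N = 0.250000; dx = sigma*sqrt(3*dt) = 0.129904
u = exp(dx) = 1.138719; d = 1/u = 0.878180
p_u = 0.196256, p_m = 0.666667, p_d = 0.137077
Discount per step: exp(-r*dt) = 0.989555
Stock lattice S(k, j) with j the centered position index:
  k=0: S(0,+0) = 23.8400
  k=1: S(1,-1) = 20.9358; S(1,+0) = 23.8400; S(1,+1) = 27.1471
  k=2: S(2,-2) = 18.3854; S(2,-1) = 20.9358; S(2,+0) = 23.8400; S(2,+1) = 27.1471; S(2,+2) = 30.9129
  k=3: S(3,-3) = 16.1457; S(3,-2) = 18.3854; S(3,-1) = 20.9358; S(3,+0) = 23.8400; S(3,+1) = 27.1471; S(3,+2) = 30.9129; S(3,+3) = 35.2011
Terminal payoffs V(N, j) = max(S_T - K, 0):
  V(3,-3) = 0.000000; V(3,-2) = 0.000000; V(3,-1) = 0.000000; V(3,+0) = 0.050000; V(3,+1) = 3.357057; V(3,+2) = 7.122866; V(3,+3) = 11.411063
Backward induction: V(k, j) = exp(-r*dt) * [p_u * V(k+1, j+1) + p_m * V(k+1, j) + p_d * V(k+1, j-1)]
  V(2,-2) = exp(-r*dt) * [p_u*0.000000 + p_m*0.000000 + p_d*0.000000] = 0.000000
  V(2,-1) = exp(-r*dt) * [p_u*0.050000 + p_m*0.000000 + p_d*0.000000] = 0.009710
  V(2,+0) = exp(-r*dt) * [p_u*3.357057 + p_m*0.050000 + p_d*0.000000] = 0.684946
  V(2,+1) = exp(-r*dt) * [p_u*7.122866 + p_m*3.357057 + p_d*0.050000] = 3.604747
  V(2,+2) = exp(-r*dt) * [p_u*11.411063 + p_m*7.122866 + p_d*3.357057] = 7.370445
  V(1,-1) = exp(-r*dt) * [p_u*0.684946 + p_m*0.009710 + p_d*0.000000] = 0.139426
  V(1,+0) = exp(-r*dt) * [p_u*3.604747 + p_m*0.684946 + p_d*0.009710] = 1.153241
  V(1,+1) = exp(-r*dt) * [p_u*7.370445 + p_m*3.604747 + p_d*0.684946] = 3.902358
  V(0,+0) = exp(-r*dt) * [p_u*3.902358 + p_m*1.153241 + p_d*0.139426] = 1.537571

Answer: Price = V(0,0) = 1.5376


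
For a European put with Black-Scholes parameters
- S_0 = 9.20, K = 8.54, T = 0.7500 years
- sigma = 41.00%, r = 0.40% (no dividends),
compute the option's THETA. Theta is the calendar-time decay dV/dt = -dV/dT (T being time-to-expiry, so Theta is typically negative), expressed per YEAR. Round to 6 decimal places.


Answer: Theta = -0.786920

Derivation:
d1 = 0.3956397664; d2 = 0.0405693508
phi(d1) = 0.3689094915; exp(-qT) = 1.0000000000; exp(-rT) = 0.9970044955
Theta = -S*exp(-qT)*phi(d1)*sigma/(2*sqrt(T)) + r*K*exp(-rT)*N(-d2) - q*S*exp(-qT)*N(-d1)
N(-d1) = 0.3461853982; N(-d2) = 0.4838196093; sqrt(T) = 0.8660254038
Term 1 = -9.2000 * 1.0000000000 * 0.3689094915 * 0.4100 / (2 * 0.8660254038) = -0.8033982582
Term 2 = 0.0040 * 8.5400 * 0.9970044955 * 0.4838196093 = 0.0164777703
Term 3 = 0 (no dividend yield, q = 0)
Theta = -0.8033982582 + (0.0164777703) + (0.0000000000) = -0.786920


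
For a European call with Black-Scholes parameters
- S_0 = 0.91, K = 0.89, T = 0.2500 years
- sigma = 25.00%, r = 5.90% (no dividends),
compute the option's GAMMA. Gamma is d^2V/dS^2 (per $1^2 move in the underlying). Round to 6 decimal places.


Answer: Gamma = 3.289151

Derivation:
d1 = 0.3582850943; d2 = 0.2332850943
phi(d1) = 0.3741409662; exp(-qT) = 1.0000000000; exp(-rT) = 0.9853582484
Gamma = exp(-qT) * phi(d1) / (S * sigma * sqrt(T)) = 1.0000000000 * 0.3741409662 / (0.9100 * 0.2500 * 0.5000000000) = 3.289151


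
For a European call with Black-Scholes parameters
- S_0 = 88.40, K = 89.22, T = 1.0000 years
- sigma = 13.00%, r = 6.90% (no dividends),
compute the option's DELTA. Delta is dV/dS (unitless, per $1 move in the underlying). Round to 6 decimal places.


Answer: Delta = 0.700119

Derivation:
d1 = 0.5247441534; d2 = 0.3947441534
phi(d1) = 0.3476299432; exp(-qT) = 1.0000000000; exp(-rT) = 0.9333266801
N(d1) = 0.7001194706
Delta = exp(-qT) * N(d1) = 1.0000000000 * 0.7001194706 = 0.700119


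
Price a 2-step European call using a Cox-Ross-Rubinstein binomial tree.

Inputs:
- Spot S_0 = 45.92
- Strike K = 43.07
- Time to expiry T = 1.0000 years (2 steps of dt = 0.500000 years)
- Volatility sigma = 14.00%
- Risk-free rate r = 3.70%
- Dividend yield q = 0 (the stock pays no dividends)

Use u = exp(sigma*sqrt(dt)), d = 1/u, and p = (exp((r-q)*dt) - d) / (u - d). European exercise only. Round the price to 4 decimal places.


Answer: Price = V(0,0) = 5.3789

Derivation:
dt = T/N = 0.500000
u = exp(sigma*sqrt(dt)) = 1.104061; d = 1/u = 0.905747
p = (exp((r-q)*dt) - d) / (u - d) = 0.569426
Discount per step: exp(-r*dt) = 0.981670
Stock lattice S(k, i) with i counting down-moves:
  k=0: S(0,0) = 45.9200
  k=1: S(1,0) = 50.6985; S(1,1) = 41.5919
  k=2: S(2,0) = 55.9742; S(2,1) = 45.9200; S(2,2) = 37.6718
Terminal payoffs V(N, i) = max(S_T - K, 0):
  V(2,0) = 12.904188; V(2,1) = 2.850000; V(2,2) = 0.000000
Backward induction: V(k, i) = exp(-r*dt) * [p * V(k+1, i) + (1-p) * V(k+1, i+1)].
  V(1,0) = exp(-r*dt) * [p*12.904188 + (1-p)*2.850000] = 8.417938
  V(1,1) = exp(-r*dt) * [p*2.850000 + (1-p)*0.000000] = 1.593118
  V(0,0) = exp(-r*dt) * [p*8.417938 + (1-p)*1.593118] = 5.378915


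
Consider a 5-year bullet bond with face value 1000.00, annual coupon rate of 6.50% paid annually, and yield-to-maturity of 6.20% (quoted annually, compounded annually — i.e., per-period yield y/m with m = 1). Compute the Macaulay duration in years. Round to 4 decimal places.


Coupon per period c = face * coupon_rate / m = 65.000000
Periods per year m = 1; per-period yield y/m = 0.062000
Number of cashflows N = 5
Cashflows (t years, CF_t, discount factor 1/(1+y/m)^(m*t), PV):
  t = 1.0000: CF_t = 65.000000, DF = 0.941620, PV = 61.205273
  t = 2.0000: CF_t = 65.000000, DF = 0.886647, PV = 57.632084
  t = 3.0000: CF_t = 65.000000, DF = 0.834885, PV = 54.267499
  t = 4.0000: CF_t = 65.000000, DF = 0.786144, PV = 51.099340
  t = 5.0000: CF_t = 1065.000000, DF = 0.740248, PV = 788.364435
Price P = sum_t PV_t = 1012.568631
Macaulay numerator sum_t t * PV_t:
  t * PV_t at t = 1.0000: 61.205273
  t * PV_t at t = 2.0000: 115.264168
  t * PV_t at t = 3.0000: 162.802497
  t * PV_t at t = 4.0000: 204.397359
  t * PV_t at t = 5.0000: 3941.822176
Macaulay duration D = (sum_t t * PV_t) / P = 4485.491473 / 1012.568631 = 4.429815

Answer: Macaulay duration = 4.4298 years


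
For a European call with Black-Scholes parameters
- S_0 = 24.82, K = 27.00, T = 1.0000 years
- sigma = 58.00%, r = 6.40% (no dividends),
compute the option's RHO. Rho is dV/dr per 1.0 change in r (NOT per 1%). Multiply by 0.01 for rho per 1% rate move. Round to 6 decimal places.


d1 = 0.2551946789; d2 = -0.3248053211
phi(d1) = 0.3861610783; exp(-qT) = 1.0000000000; exp(-rT) = 0.9380049995
N(d2) = 0.3726642085
Rho = K*T*exp(-rT)*N(d2) = 27.0000 * 1.0000 * 0.9380049995 * 0.3726642085 = 9.438144

Answer: Rho = 9.438144


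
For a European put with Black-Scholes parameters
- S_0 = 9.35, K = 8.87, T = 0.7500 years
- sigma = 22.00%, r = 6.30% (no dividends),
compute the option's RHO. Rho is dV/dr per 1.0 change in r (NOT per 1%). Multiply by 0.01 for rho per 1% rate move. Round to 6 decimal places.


d1 = 0.6198723631; d2 = 0.4293467743
phi(d1) = 0.3292100091; exp(-qT) = 1.0000000000; exp(-rT) = 0.9538489056
N(-d2) = 0.3338354410
Rho = -K*T*exp(-rT)*N(-d2) = -8.8700 * 0.7500 * 0.9538489056 * 0.3338354410 = -2.118346

Answer: Rho = -2.118346


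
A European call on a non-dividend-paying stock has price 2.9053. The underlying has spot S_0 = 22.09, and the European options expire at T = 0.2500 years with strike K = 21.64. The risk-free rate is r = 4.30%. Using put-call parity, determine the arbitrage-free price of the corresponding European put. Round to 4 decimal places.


Answer: Put price = 2.2239

Derivation:
Put-call parity: C - P = S_0 * exp(-qT) - K * exp(-rT).
S_0 * exp(-qT) = 22.0900 * 1.00000000 = 22.09000000
K * exp(-rT) = 21.6400 * 0.98930757 = 21.40861592
P = C - S*exp(-qT) + K*exp(-rT)
P = 2.9053 - 22.09000000 + 21.40861592 = 2.2239


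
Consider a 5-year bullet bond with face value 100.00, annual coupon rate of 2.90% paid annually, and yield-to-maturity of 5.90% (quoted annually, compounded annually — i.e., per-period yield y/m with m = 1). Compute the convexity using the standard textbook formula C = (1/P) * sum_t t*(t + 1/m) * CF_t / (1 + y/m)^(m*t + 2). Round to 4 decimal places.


Answer: Convexity = 24.6495

Derivation:
Coupon per period c = face * coupon_rate / m = 2.900000
Periods per year m = 1; per-period yield y/m = 0.059000
Number of cashflows N = 5
Cashflows (t years, CF_t, discount factor 1/(1+y/m)^(m*t), PV):
  t = 1.0000: CF_t = 2.900000, DF = 0.944287, PV = 2.738432
  t = 2.0000: CF_t = 2.900000, DF = 0.891678, PV = 2.585866
  t = 3.0000: CF_t = 2.900000, DF = 0.842000, PV = 2.441800
  t = 4.0000: CF_t = 2.900000, DF = 0.795090, PV = 2.305760
  t = 5.0000: CF_t = 102.900000, DF = 0.750793, PV = 77.256597
Price P = sum_t PV_t = 87.328456
Convexity numerator sum_t t*(t + 1/m) * CF_t / (1+y/m)^(m*t + 2):
  t = 1.0000: term = 4.883600
  t = 2.0000: term = 13.834562
  t = 3.0000: term = 26.127595
  t = 4.0000: term = 41.119917
  t = 5.0000: term = 2066.640370
Convexity = (1/P) * sum = 2152.606045 / 87.328456 = 24.649537


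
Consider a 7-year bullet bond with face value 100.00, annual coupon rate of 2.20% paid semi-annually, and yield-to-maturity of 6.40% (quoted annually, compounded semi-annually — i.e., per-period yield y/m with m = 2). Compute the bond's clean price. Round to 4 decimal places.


Answer: Price = 76.5984

Derivation:
Coupon per period c = face * coupon_rate / m = 1.100000
Periods per year m = 2; per-period yield y/m = 0.032000
Number of cashflows N = 14
Cashflows (t years, CF_t, discount factor 1/(1+y/m)^(m*t), PV):
  t = 0.5000: CF_t = 1.100000, DF = 0.968992, PV = 1.065891
  t = 1.0000: CF_t = 1.100000, DF = 0.938946, PV = 1.032841
  t = 1.5000: CF_t = 1.100000, DF = 0.909831, PV = 1.000815
  t = 2.0000: CF_t = 1.100000, DF = 0.881620, PV = 0.969782
  t = 2.5000: CF_t = 1.100000, DF = 0.854283, PV = 0.939711
  t = 3.0000: CF_t = 1.100000, DF = 0.827793, PV = 0.910572
  t = 3.5000: CF_t = 1.100000, DF = 0.802125, PV = 0.882338
  t = 4.0000: CF_t = 1.100000, DF = 0.777253, PV = 0.854978
  t = 4.5000: CF_t = 1.100000, DF = 0.753152, PV = 0.828467
  t = 5.0000: CF_t = 1.100000, DF = 0.729799, PV = 0.802778
  t = 5.5000: CF_t = 1.100000, DF = 0.707169, PV = 0.777886
  t = 6.0000: CF_t = 1.100000, DF = 0.685241, PV = 0.753766
  t = 6.5000: CF_t = 1.100000, DF = 0.663994, PV = 0.730393
  t = 7.0000: CF_t = 101.100000, DF = 0.643405, PV = 65.048216
Price P = sum_t PV_t = 76.598434


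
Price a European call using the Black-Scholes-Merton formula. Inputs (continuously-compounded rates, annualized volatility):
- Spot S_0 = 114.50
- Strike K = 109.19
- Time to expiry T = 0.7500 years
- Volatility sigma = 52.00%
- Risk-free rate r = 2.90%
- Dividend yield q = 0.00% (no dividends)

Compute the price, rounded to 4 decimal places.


d1 = (ln(S/K) + (r - q + 0.5*sigma^2) * T) / (sigma * sqrt(T)) = 0.37890907
d2 = d1 - sigma * sqrt(T) = -0.07142414
exp(-rT) = 0.97848483; exp(-qT) = 1.00000000
C = S_0 * exp(-qT) * N(d1) - K * exp(-rT) * N(d2)
N(d1) = 0.64762231; N(d2) = 0.47153010
C = 114.5000 * 1.00000000 * 0.64762231 - 109.1900 * 0.97848483 * 0.47153010 = 23.7741

Answer: Price = 23.7741


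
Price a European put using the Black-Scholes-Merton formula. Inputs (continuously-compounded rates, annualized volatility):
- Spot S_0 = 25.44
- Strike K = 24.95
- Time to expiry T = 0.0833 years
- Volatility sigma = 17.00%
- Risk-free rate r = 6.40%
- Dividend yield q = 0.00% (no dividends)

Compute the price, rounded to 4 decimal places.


Answer: Price = 0.2419

Derivation:
d1 = (ln(S/K) + (r - q + 0.5*sigma^2) * T) / (sigma * sqrt(T)) = 0.52957962
d2 = d1 - sigma * sqrt(T) = 0.48051466
exp(-rT) = 0.99468299; exp(-qT) = 1.00000000
P = K * exp(-rT) * N(-d2) - S_0 * exp(-qT) * N(-d1)
N(-d1) = 0.29820171; N(-d2) = 0.31543074
P = 24.9500 * 0.99468299 * 0.31543074 - 25.4400 * 1.00000000 * 0.29820171 = 0.2419


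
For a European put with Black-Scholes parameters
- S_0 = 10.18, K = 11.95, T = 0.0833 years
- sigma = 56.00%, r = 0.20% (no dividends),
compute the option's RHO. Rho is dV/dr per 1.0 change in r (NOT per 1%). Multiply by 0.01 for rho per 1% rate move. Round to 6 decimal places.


Answer: Rho = -0.853995

Derivation:
d1 = -0.9099925963; d2 = -1.0716183369
phi(d1) = 0.2636898187; exp(-qT) = 1.0000000000; exp(-rT) = 0.9998334139
N(-d2) = 0.8580542531
Rho = -K*T*exp(-rT)*N(-d2) = -11.9500 * 0.0833 * 0.9998334139 * 0.8580542531 = -0.853995


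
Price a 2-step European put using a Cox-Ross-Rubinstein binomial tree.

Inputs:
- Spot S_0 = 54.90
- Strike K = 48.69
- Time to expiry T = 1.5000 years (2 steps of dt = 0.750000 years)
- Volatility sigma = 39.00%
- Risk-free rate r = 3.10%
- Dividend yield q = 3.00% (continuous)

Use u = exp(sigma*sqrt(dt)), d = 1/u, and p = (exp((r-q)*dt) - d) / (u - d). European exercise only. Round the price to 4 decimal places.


Answer: Price = V(0,0) = 6.7224

Derivation:
dt = T/N = 0.750000
u = exp(sigma*sqrt(dt)) = 1.401790; d = 1/u = 0.713374
p = (exp((r-q)*dt) - d) / (u - d) = 0.417446
Discount per step: exp(-r*dt) = 0.977018
Stock lattice S(k, i) with i counting down-moves:
  k=0: S(0,0) = 54.9000
  k=1: S(1,0) = 76.9583; S(1,1) = 39.1642
  k=2: S(2,0) = 107.8793; S(2,1) = 54.9000; S(2,2) = 27.9387
Terminal payoffs V(N, i) = max(K - S_T, 0):
  V(2,0) = 0.000000; V(2,1) = 0.000000; V(2,2) = 20.751280
Backward induction: V(k, i) = exp(-r*dt) * [p * V(k+1, i) + (1-p) * V(k+1, i+1)].
  V(1,0) = exp(-r*dt) * [p*0.000000 + (1-p)*0.000000] = 0.000000
  V(1,1) = exp(-r*dt) * [p*0.000000 + (1-p)*20.751280] = 11.810920
  V(0,0) = exp(-r*dt) * [p*0.000000 + (1-p)*11.810920] = 6.722372
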